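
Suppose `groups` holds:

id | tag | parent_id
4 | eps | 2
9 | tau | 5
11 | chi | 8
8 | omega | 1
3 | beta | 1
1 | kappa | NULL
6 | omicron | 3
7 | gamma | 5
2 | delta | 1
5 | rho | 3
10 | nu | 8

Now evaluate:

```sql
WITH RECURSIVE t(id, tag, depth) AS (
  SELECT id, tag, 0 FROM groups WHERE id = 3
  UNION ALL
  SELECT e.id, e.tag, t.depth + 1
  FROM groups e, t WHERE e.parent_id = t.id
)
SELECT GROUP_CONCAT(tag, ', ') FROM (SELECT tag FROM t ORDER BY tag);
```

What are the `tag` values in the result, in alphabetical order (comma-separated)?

beta, gamma, omicron, rho, tau

Base: id=3 (beta) at depth 0.
Iteration 1: rows with parent_id in {3} -> rho (id 5, depth 1), omicron (id 6, depth 1).
Iteration 2: rows with parent_id in {5,6} -> gamma (id 7, depth 2), tau (id 9, depth 2).
Iteration 3: no rows with parent_id in {7,9}; recursion stops.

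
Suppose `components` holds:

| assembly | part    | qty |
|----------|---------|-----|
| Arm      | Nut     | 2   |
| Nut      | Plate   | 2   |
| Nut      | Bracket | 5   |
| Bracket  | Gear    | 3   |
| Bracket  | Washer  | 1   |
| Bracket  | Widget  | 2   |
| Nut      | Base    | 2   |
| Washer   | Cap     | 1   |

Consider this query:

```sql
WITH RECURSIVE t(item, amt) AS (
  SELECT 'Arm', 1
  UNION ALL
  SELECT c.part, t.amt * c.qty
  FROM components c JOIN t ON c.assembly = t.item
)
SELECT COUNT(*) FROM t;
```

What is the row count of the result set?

9

Base: (Arm, amt=1).
Iteration 1: components of {Arm} -> Nut = 1*2 = 2.
Iteration 2: components of {Nut} -> Base = 2*2 = 4, Bracket = 2*5 = 10, Plate = 2*2 = 4.
Iteration 3: components of {Base,Bracket,Plate} -> Gear = 10*3 = 30, Washer = 10*1 = 10, Widget = 10*2 = 20.
Iteration 4: components of {Gear,Washer,Widget} -> Cap = 10*1 = 10.
Iteration 5: no further components; recursion stops.
Total rows emitted: 9.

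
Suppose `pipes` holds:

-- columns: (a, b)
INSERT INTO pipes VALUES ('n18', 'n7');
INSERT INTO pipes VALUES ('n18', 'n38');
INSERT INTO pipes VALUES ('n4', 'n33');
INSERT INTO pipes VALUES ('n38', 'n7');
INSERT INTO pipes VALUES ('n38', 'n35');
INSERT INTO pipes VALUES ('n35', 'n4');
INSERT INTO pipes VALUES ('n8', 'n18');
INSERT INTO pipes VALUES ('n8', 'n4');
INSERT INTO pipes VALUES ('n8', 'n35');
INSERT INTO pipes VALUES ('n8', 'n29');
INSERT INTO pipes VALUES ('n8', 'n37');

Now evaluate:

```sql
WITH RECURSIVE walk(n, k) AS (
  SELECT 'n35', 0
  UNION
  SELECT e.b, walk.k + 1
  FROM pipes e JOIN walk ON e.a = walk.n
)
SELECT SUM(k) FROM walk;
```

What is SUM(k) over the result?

3

Base: (n35, k=0).
Iteration 1: edges from {n35} -> (n4, k=1).
Iteration 2: edges from {n4} -> (n33, k=2).
Iteration 3: no outgoing edges from {n33}; recursion stops.
SUM(k) = 0 + 1 + 2 = 3.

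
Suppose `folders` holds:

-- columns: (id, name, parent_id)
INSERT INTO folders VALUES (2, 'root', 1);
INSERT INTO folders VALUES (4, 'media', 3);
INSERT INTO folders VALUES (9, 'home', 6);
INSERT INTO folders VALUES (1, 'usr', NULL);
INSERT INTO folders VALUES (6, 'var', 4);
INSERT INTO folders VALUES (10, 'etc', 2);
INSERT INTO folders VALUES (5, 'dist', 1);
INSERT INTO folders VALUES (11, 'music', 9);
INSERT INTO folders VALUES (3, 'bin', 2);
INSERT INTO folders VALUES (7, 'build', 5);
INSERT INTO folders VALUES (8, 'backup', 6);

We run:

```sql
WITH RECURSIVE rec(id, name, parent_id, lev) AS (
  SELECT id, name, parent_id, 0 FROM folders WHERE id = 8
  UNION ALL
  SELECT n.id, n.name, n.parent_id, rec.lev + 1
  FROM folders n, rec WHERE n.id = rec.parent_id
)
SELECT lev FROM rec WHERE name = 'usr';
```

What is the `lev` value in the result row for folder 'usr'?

Base: id=8 (backup), parent_id=6, lev 0.
Iteration 1: join on id=6 -> var (id 6, parent_id=4, lev 1).
Iteration 2: join on id=4 -> media (id 4, parent_id=3, lev 2).
Iteration 3: join on id=3 -> bin (id 3, parent_id=2, lev 3).
Iteration 4: join on id=2 -> root (id 2, parent_id=1, lev 4).
Iteration 5: join on id=1 -> usr (id 1, parent_id=NULL, lev 5).
Iteration 6: parent_id is NULL; no match; recursion stops.

5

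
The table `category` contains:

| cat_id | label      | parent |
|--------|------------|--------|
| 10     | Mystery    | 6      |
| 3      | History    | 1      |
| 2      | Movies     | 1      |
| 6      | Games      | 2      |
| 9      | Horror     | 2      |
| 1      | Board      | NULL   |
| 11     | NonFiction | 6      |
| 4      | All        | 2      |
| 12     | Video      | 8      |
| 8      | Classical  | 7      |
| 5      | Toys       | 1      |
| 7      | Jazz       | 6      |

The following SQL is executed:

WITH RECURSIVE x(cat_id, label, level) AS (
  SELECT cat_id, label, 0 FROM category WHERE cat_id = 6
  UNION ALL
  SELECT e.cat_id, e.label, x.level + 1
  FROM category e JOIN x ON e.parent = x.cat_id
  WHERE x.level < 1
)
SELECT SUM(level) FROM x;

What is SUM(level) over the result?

Base: cat_id=6 (Games) at level 0.
Iteration 1: rows with parent in {6} -> Jazz (id 7, level 1), Mystery (id 10, level 1), NonFiction (id 11, level 1).
Iteration 2: level < 1 fails for all current rows; recursion stops.
SUM(level) = 0 + 1 + 1 + 1 = 3.

3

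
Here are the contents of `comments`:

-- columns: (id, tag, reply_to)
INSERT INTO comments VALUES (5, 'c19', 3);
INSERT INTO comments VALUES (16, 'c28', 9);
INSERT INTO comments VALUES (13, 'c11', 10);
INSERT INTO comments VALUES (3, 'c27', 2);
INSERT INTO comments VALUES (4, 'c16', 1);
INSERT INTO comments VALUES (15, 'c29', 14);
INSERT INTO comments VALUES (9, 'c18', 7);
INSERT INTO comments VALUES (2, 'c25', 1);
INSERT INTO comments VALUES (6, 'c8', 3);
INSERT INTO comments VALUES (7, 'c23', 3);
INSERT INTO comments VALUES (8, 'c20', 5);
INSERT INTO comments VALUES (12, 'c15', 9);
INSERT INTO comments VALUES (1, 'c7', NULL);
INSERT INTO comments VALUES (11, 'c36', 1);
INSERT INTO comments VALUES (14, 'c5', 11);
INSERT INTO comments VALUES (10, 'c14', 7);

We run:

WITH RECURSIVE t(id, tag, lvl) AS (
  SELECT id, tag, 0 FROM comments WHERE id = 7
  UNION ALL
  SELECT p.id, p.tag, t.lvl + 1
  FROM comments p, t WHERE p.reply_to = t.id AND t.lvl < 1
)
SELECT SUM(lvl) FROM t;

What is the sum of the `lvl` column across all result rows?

2

Base: id=7 (c23) at lvl 0.
Iteration 1: rows with reply_to in {7} -> c18 (id 9, lvl 1), c14 (id 10, lvl 1).
Iteration 2: lvl < 1 fails for all current rows; recursion stops.
SUM(lvl) = 0 + 1 + 1 = 2.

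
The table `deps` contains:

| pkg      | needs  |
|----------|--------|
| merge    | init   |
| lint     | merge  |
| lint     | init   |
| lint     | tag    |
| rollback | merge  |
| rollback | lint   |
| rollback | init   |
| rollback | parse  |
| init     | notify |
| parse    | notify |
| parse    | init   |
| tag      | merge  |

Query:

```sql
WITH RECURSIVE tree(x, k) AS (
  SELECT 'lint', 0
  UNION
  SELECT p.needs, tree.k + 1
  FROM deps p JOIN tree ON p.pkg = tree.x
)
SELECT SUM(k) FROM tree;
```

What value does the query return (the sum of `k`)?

Base: (lint, k=0).
Iteration 1: edges from {lint} -> (init, k=1), (merge, k=1), (tag, k=1).
Iteration 2: edges from {init,merge,tag} -> (init, k=2), (merge, k=2), (notify, k=2).
Iteration 3: edges from {init,merge,notify} -> (init, k=3), (notify, k=3).
Iteration 4: edges from {init,notify} -> (notify, k=4).
Iteration 5: no outgoing edges from {notify}; recursion stops.
SUM(k) = 0 + 1 + 1 + 1 + 2 + 2 + 2 + 3 + 3 + 4 = 19.

19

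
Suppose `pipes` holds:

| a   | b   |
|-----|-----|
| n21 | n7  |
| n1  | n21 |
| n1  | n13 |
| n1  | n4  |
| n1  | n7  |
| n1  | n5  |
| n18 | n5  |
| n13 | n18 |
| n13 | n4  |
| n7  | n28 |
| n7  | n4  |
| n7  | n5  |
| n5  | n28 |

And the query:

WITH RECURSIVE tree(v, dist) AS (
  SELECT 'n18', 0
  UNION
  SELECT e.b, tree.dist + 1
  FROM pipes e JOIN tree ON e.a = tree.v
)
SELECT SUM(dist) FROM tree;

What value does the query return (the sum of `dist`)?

Base: (n18, dist=0).
Iteration 1: edges from {n18} -> (n5, dist=1).
Iteration 2: edges from {n5} -> (n28, dist=2).
Iteration 3: no outgoing edges from {n28}; recursion stops.
SUM(dist) = 0 + 1 + 2 = 3.

3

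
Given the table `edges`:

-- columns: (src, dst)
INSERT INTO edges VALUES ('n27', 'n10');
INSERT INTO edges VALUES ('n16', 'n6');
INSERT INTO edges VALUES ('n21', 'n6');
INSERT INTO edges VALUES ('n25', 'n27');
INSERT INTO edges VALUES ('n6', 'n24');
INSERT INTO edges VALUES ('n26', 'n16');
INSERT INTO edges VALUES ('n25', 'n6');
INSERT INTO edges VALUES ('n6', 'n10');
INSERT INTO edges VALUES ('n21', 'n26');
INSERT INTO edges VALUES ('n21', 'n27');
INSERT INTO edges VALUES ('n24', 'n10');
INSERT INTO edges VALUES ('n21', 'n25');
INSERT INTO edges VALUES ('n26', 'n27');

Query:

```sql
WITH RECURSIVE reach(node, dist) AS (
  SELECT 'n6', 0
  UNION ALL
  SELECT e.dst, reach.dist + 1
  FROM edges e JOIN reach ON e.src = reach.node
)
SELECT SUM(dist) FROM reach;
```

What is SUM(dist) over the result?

Base: (n6, dist=0).
Iteration 1: edges from {n6} -> (n10, dist=1), (n24, dist=1).
Iteration 2: edges from {n10,n24} -> (n10, dist=2).
Iteration 3: no outgoing edges from {n10}; recursion stops.
SUM(dist) = 0 + 1 + 1 + 2 = 4.

4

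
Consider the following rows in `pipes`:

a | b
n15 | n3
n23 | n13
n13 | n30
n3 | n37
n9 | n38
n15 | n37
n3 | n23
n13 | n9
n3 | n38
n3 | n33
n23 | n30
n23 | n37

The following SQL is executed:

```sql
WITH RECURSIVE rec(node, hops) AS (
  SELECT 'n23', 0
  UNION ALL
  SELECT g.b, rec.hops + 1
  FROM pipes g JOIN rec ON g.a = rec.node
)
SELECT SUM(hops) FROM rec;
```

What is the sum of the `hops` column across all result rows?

Base: (n23, hops=0).
Iteration 1: edges from {n23} -> (n13, hops=1), (n30, hops=1), (n37, hops=1).
Iteration 2: edges from {n13,n30,n37} -> (n30, hops=2), (n9, hops=2).
Iteration 3: edges from {n30,n9} -> (n38, hops=3).
Iteration 4: no outgoing edges from {n38}; recursion stops.
SUM(hops) = 0 + 1 + 1 + 1 + 2 + 2 + 3 = 10.

10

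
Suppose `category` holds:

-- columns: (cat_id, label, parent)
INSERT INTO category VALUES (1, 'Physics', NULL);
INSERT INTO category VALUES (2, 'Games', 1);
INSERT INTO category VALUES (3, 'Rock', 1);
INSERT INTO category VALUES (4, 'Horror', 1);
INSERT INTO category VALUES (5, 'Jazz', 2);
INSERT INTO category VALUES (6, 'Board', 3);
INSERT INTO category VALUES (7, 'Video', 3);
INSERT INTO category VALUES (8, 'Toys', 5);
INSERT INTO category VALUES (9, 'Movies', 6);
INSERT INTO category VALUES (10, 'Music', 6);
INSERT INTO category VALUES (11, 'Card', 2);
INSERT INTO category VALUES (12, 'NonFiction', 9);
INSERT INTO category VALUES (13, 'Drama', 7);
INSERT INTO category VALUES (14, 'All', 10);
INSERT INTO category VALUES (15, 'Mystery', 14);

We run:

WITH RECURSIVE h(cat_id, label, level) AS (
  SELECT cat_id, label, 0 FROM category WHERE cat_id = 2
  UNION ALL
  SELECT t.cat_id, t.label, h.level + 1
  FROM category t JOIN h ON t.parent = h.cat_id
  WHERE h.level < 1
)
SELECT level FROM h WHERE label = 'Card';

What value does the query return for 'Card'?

Base: cat_id=2 (Games) at level 0.
Iteration 1: rows with parent in {2} -> Jazz (id 5, level 1), Card (id 11, level 1).
Iteration 2: level < 1 fails for all current rows; recursion stops.

1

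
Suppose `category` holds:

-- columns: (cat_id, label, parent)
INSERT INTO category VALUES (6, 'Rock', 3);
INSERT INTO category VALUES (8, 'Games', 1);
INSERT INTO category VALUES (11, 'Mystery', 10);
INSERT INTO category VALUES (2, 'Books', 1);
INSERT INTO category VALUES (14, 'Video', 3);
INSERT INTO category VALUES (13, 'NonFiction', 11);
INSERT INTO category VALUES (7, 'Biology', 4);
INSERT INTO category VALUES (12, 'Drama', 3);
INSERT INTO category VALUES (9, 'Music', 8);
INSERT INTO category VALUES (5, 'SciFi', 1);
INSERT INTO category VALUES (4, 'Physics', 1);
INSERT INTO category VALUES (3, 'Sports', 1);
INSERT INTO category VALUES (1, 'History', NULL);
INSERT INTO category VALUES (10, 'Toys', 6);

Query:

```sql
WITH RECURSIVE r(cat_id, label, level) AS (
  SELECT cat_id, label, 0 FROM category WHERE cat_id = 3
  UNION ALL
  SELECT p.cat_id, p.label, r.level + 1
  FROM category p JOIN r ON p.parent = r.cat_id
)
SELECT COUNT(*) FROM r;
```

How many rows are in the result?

7

Base: cat_id=3 (Sports) at level 0.
Iteration 1: rows with parent in {3} -> Rock (id 6, level 1), Drama (id 12, level 1), Video (id 14, level 1).
Iteration 2: rows with parent in {6,12,14} -> Toys (id 10, level 2).
Iteration 3: rows with parent in {10} -> Mystery (id 11, level 3).
Iteration 4: rows with parent in {11} -> NonFiction (id 13, level 4).
Iteration 5: no rows with parent in {13}; recursion stops.
Total rows emitted: 7.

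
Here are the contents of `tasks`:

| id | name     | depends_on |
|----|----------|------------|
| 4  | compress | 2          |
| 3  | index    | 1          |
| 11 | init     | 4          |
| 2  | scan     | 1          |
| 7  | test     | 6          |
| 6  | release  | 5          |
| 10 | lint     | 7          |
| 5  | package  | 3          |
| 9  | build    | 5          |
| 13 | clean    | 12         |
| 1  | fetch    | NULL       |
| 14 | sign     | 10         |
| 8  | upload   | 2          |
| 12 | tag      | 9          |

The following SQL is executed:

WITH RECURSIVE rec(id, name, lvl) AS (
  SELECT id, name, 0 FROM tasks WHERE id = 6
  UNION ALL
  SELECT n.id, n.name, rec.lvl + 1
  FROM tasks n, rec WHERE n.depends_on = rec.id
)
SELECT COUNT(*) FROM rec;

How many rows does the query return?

Base: id=6 (release) at lvl 0.
Iteration 1: rows with depends_on in {6} -> test (id 7, lvl 1).
Iteration 2: rows with depends_on in {7} -> lint (id 10, lvl 2).
Iteration 3: rows with depends_on in {10} -> sign (id 14, lvl 3).
Iteration 4: no rows with depends_on in {14}; recursion stops.
Total rows emitted: 4.

4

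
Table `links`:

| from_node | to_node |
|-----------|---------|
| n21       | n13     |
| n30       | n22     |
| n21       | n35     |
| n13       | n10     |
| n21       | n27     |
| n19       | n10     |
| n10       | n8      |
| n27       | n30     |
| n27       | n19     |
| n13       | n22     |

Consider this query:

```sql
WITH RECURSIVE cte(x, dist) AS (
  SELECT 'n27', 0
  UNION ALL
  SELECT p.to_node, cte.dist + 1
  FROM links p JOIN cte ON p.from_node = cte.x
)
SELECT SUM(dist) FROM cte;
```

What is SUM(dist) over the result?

Base: (n27, dist=0).
Iteration 1: edges from {n27} -> (n19, dist=1), (n30, dist=1).
Iteration 2: edges from {n19,n30} -> (n10, dist=2), (n22, dist=2).
Iteration 3: edges from {n10,n22} -> (n8, dist=3).
Iteration 4: no outgoing edges from {n8}; recursion stops.
SUM(dist) = 0 + 1 + 1 + 2 + 2 + 3 = 9.

9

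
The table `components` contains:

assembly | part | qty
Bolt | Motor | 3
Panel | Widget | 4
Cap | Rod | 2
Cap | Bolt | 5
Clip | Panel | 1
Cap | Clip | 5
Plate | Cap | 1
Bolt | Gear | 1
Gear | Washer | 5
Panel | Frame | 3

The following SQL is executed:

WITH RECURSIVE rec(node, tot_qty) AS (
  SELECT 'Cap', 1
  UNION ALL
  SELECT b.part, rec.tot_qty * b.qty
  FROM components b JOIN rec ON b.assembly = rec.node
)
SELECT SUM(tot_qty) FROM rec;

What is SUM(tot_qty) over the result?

98

Base: (Cap, tot_qty=1).
Iteration 1: components of {Cap} -> Bolt = 1*5 = 5, Clip = 1*5 = 5, Rod = 1*2 = 2.
Iteration 2: components of {Bolt,Clip,Rod} -> Gear = 5*1 = 5, Motor = 5*3 = 15, Panel = 5*1 = 5.
Iteration 3: components of {Gear,Motor,Panel} -> Frame = 5*3 = 15, Washer = 5*5 = 25, Widget = 5*4 = 20.
Iteration 4: no further components; recursion stops.
SUM(tot_qty) = 1 + 2 + 5 + 5 + 15 + 5 + 5 + 25 + 15 + 20 = 98.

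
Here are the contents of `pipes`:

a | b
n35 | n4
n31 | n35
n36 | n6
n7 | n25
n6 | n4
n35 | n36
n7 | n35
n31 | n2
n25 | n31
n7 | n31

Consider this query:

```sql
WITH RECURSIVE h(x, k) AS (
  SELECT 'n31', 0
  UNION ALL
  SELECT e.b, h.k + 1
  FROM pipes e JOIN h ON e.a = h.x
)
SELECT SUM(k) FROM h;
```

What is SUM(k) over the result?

13

Base: (n31, k=0).
Iteration 1: edges from {n31} -> (n2, k=1), (n35, k=1).
Iteration 2: edges from {n2,n35} -> (n36, k=2), (n4, k=2).
Iteration 3: edges from {n36,n4} -> (n6, k=3).
Iteration 4: edges from {n6} -> (n4, k=4).
Iteration 5: no outgoing edges from {n4}; recursion stops.
SUM(k) = 0 + 1 + 1 + 2 + 2 + 3 + 4 = 13.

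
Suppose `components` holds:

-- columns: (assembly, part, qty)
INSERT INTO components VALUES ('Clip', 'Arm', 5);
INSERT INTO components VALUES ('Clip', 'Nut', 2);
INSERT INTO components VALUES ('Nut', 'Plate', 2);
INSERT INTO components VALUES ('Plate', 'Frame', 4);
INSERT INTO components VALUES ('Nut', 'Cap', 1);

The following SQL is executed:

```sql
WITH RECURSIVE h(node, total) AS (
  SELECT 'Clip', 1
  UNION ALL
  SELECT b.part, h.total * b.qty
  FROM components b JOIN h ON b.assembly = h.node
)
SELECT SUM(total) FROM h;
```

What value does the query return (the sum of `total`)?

30

Base: (Clip, total=1).
Iteration 1: components of {Clip} -> Arm = 1*5 = 5, Nut = 1*2 = 2.
Iteration 2: components of {Arm,Nut} -> Cap = 2*1 = 2, Plate = 2*2 = 4.
Iteration 3: components of {Cap,Plate} -> Frame = 4*4 = 16.
Iteration 4: no further components; recursion stops.
SUM(total) = 1 + 2 + 5 + 4 + 2 + 16 = 30.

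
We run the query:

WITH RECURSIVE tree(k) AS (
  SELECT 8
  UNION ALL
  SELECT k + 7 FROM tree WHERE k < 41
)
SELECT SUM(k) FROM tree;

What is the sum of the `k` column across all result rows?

153

Base: k=8.
Iteration 1: 8 < 41 holds -> k = 8 + 7 = 15.
Iteration 2: 15 < 41 holds -> k = 15 + 7 = 22.
Iteration 3: 22 < 41 holds -> k = 22 + 7 = 29.
Iteration 4: 29 < 41 holds -> k = 29 + 7 = 36.
Iteration 5: 36 < 41 holds -> k = 36 + 7 = 43.
Iteration 6: 43 < 41 fails; recursion stops.
SUM(k) = 8 + 15 + 22 + 29 + 36 + 43 = 153.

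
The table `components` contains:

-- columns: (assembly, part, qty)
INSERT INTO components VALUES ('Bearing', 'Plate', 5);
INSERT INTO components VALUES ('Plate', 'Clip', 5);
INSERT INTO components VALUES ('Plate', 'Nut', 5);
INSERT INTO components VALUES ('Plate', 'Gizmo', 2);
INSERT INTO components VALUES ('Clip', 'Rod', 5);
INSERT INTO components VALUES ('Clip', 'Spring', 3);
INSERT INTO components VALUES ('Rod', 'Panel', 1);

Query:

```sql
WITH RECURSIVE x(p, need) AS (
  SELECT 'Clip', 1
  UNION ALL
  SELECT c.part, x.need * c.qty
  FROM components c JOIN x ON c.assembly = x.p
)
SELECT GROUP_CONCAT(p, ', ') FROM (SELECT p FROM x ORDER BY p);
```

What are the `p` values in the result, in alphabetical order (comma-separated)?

Clip, Panel, Rod, Spring

Base: (Clip, need=1).
Iteration 1: components of {Clip} -> Rod = 1*5 = 5, Spring = 1*3 = 3.
Iteration 2: components of {Rod,Spring} -> Panel = 5*1 = 5.
Iteration 3: no further components; recursion stops.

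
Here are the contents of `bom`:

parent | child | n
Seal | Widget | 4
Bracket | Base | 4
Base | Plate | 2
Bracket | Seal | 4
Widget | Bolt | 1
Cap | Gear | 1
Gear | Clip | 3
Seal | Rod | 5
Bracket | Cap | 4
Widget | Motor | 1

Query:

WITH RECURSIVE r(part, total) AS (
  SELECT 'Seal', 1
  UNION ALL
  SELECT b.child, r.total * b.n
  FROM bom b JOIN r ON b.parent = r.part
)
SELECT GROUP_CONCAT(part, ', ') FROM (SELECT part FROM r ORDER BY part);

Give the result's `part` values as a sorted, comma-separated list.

Base: (Seal, total=1).
Iteration 1: components of {Seal} -> Rod = 1*5 = 5, Widget = 1*4 = 4.
Iteration 2: components of {Rod,Widget} -> Bolt = 4*1 = 4, Motor = 4*1 = 4.
Iteration 3: no further components; recursion stops.

Bolt, Motor, Rod, Seal, Widget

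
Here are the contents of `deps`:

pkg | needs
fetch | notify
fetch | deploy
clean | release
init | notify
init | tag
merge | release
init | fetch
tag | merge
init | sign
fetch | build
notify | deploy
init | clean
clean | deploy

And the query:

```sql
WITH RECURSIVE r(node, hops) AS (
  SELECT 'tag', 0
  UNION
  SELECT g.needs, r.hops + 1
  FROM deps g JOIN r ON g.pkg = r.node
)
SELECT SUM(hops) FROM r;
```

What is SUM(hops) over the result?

Base: (tag, hops=0).
Iteration 1: edges from {tag} -> (merge, hops=1).
Iteration 2: edges from {merge} -> (release, hops=2).
Iteration 3: no outgoing edges from {release}; recursion stops.
SUM(hops) = 0 + 1 + 2 = 3.

3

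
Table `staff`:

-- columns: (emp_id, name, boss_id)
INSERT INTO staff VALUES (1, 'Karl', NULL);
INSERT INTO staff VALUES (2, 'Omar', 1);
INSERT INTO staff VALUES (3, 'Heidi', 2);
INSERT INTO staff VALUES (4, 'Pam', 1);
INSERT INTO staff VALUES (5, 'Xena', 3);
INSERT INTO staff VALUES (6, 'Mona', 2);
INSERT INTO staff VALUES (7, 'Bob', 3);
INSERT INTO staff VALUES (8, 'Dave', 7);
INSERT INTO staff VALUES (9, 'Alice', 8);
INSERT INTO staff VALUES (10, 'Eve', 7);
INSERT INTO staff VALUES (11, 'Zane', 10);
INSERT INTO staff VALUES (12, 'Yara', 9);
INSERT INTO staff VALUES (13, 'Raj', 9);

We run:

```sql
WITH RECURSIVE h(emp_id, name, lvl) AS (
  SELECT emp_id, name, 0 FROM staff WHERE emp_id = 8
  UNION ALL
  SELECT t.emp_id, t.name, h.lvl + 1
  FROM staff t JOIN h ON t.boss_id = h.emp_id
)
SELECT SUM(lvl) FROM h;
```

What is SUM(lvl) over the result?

5

Base: emp_id=8 (Dave) at lvl 0.
Iteration 1: rows with boss_id in {8} -> Alice (id 9, lvl 1).
Iteration 2: rows with boss_id in {9} -> Yara (id 12, lvl 2), Raj (id 13, lvl 2).
Iteration 3: no rows with boss_id in {12,13}; recursion stops.
SUM(lvl) = 0 + 1 + 2 + 2 = 5.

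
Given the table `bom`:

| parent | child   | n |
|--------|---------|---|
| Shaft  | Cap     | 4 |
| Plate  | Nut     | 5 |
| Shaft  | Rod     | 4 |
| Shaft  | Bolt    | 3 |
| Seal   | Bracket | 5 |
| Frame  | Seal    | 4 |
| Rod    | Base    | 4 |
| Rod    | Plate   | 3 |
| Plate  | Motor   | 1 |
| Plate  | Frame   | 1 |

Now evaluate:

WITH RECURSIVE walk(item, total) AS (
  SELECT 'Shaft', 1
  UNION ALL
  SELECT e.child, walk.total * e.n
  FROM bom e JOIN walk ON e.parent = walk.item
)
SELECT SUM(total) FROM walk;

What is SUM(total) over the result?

Base: (Shaft, total=1).
Iteration 1: components of {Shaft} -> Bolt = 1*3 = 3, Cap = 1*4 = 4, Rod = 1*4 = 4.
Iteration 2: components of {Bolt,Cap,Rod} -> Base = 4*4 = 16, Plate = 4*3 = 12.
Iteration 3: components of {Base,Plate} -> Frame = 12*1 = 12, Motor = 12*1 = 12, Nut = 12*5 = 60.
Iteration 4: components of {Frame,Motor,Nut} -> Seal = 12*4 = 48.
Iteration 5: components of {Seal} -> Bracket = 48*5 = 240.
Iteration 6: no further components; recursion stops.
SUM(total) = 1 + 4 + 3 + 4 + 12 + 16 + 12 + 60 + 12 + 48 + 240 = 412.

412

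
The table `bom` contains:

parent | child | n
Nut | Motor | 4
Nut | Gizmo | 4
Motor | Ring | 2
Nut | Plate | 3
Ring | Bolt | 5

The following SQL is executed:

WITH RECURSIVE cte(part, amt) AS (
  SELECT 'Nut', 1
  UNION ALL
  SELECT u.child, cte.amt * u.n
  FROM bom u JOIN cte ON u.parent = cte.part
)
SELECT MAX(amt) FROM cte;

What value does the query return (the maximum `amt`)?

Base: (Nut, amt=1).
Iteration 1: components of {Nut} -> Gizmo = 1*4 = 4, Motor = 1*4 = 4, Plate = 1*3 = 3.
Iteration 2: components of {Gizmo,Motor,Plate} -> Ring = 4*2 = 8.
Iteration 3: components of {Ring} -> Bolt = 8*5 = 40.
Iteration 4: no further components; recursion stops.
amt values: 1, 4, 4, 3, 8, 40; the maximum is 40.

40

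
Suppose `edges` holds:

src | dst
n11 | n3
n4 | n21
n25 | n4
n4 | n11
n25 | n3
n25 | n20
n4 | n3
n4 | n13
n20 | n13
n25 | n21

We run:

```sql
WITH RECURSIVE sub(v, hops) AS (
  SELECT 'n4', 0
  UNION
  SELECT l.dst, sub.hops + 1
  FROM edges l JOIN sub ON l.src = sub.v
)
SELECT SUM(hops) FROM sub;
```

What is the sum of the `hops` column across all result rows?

Base: (n4, hops=0).
Iteration 1: edges from {n4} -> (n11, hops=1), (n13, hops=1), (n21, hops=1), (n3, hops=1).
Iteration 2: edges from {n11,n13,n21,n3} -> (n3, hops=2).
Iteration 3: no outgoing edges from {n3}; recursion stops.
SUM(hops) = 0 + 1 + 1 + 1 + 1 + 2 = 6.

6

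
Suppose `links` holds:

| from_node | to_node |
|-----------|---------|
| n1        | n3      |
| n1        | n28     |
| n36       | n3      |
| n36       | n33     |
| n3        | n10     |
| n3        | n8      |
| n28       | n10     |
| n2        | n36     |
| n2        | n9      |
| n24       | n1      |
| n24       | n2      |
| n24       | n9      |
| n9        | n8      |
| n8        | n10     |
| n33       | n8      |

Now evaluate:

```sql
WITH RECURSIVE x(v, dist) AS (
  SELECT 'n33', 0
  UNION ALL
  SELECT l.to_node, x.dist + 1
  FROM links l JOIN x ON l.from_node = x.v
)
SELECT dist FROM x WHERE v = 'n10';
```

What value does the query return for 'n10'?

2

Base: (n33, dist=0).
Iteration 1: edges from {n33} -> (n8, dist=1).
Iteration 2: edges from {n8} -> (n10, dist=2).
Iteration 3: no outgoing edges from {n10}; recursion stops.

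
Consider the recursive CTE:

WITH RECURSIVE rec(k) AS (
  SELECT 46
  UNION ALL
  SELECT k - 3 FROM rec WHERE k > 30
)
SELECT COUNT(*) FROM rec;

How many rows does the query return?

Base: k=46.
Iteration 1: 46 > 30 holds -> k = 46 - 3 = 43.
Iteration 2: 43 > 30 holds -> k = 43 - 3 = 40.
Iteration 3: 40 > 30 holds -> k = 40 - 3 = 37.
Iteration 4: 37 > 30 holds -> k = 37 - 3 = 34.
Iteration 5: 34 > 30 holds -> k = 34 - 3 = 31.
Iteration 6: 31 > 30 holds -> k = 31 - 3 = 28.
Iteration 7: 28 > 30 fails; recursion stops.
Total rows emitted: 7.

7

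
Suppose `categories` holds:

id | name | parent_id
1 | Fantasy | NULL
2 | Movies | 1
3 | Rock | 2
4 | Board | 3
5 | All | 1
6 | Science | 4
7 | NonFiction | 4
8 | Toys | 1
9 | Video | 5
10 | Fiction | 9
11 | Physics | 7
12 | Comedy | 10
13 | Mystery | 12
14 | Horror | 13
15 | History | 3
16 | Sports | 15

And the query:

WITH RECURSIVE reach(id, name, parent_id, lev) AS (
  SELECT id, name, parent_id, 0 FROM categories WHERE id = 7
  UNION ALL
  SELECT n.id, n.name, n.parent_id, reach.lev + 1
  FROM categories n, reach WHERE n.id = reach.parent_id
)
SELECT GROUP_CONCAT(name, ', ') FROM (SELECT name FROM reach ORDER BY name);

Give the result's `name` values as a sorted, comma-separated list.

Board, Fantasy, Movies, NonFiction, Rock

Base: id=7 (NonFiction), parent_id=4, lev 0.
Iteration 1: join on id=4 -> Board (id 4, parent_id=3, lev 1).
Iteration 2: join on id=3 -> Rock (id 3, parent_id=2, lev 2).
Iteration 3: join on id=2 -> Movies (id 2, parent_id=1, lev 3).
Iteration 4: join on id=1 -> Fantasy (id 1, parent_id=NULL, lev 4).
Iteration 5: parent_id is NULL; no match; recursion stops.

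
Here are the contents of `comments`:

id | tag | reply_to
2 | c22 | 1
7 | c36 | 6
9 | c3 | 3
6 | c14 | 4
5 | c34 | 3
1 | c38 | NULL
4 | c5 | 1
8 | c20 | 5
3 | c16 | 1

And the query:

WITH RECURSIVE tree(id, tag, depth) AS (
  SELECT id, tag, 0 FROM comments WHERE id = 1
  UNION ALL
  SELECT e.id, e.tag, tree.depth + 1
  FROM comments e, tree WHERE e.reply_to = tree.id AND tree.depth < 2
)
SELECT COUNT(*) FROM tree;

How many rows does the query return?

Base: id=1 (c38) at depth 0.
Iteration 1: rows with reply_to in {1} -> c22 (id 2, depth 1), c16 (id 3, depth 1), c5 (id 4, depth 1).
Iteration 2: rows with reply_to in {2,3,4} -> c34 (id 5, depth 2), c14 (id 6, depth 2), c3 (id 9, depth 2).
Iteration 3: depth < 2 fails for all current rows; recursion stops.
Total rows emitted: 7.

7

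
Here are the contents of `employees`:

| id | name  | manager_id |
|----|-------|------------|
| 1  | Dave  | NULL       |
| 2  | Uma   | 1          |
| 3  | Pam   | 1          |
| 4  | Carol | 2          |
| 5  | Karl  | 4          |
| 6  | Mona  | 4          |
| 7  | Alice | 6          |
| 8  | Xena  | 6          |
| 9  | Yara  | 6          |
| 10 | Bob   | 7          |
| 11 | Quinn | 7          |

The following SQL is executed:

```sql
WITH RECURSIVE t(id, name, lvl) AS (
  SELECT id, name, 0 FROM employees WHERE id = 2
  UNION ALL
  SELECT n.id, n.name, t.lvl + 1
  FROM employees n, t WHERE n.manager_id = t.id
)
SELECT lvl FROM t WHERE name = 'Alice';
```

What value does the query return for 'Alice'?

3

Base: id=2 (Uma) at lvl 0.
Iteration 1: rows with manager_id in {2} -> Carol (id 4, lvl 1).
Iteration 2: rows with manager_id in {4} -> Karl (id 5, lvl 2), Mona (id 6, lvl 2).
Iteration 3: rows with manager_id in {5,6} -> Alice (id 7, lvl 3), Xena (id 8, lvl 3), Yara (id 9, lvl 3).
Iteration 4: rows with manager_id in {7,8,9} -> Bob (id 10, lvl 4), Quinn (id 11, lvl 4).
Iteration 5: no rows with manager_id in {10,11}; recursion stops.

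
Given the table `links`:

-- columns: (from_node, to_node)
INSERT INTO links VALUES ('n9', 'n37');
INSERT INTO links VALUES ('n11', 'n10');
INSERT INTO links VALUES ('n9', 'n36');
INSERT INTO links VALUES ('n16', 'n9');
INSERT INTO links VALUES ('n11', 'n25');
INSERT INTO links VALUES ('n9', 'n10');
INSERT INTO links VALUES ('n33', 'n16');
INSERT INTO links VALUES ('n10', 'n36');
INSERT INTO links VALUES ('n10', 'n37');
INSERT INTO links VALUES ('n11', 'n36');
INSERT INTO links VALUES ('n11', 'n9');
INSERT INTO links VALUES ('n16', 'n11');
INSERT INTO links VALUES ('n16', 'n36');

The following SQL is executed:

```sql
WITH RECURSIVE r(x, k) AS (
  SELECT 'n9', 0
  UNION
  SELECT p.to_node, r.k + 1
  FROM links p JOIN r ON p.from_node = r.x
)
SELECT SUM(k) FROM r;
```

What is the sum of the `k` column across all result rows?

Base: (n9, k=0).
Iteration 1: edges from {n9} -> (n10, k=1), (n36, k=1), (n37, k=1).
Iteration 2: edges from {n10,n36,n37} -> (n36, k=2), (n37, k=2).
Iteration 3: no outgoing edges from {n36,n37}; recursion stops.
SUM(k) = 0 + 1 + 1 + 1 + 2 + 2 = 7.

7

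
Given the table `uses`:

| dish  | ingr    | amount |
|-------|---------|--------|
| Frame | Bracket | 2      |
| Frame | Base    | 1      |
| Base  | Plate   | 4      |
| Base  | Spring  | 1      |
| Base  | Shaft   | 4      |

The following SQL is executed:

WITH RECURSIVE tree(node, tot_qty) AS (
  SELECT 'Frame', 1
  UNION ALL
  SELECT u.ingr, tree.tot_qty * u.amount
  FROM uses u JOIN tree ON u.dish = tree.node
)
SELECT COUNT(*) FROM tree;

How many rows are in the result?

6

Base: (Frame, tot_qty=1).
Iteration 1: components of {Frame} -> Base = 1*1 = 1, Bracket = 1*2 = 2.
Iteration 2: components of {Base,Bracket} -> Plate = 1*4 = 4, Shaft = 1*4 = 4, Spring = 1*1 = 1.
Iteration 3: no further components; recursion stops.
Total rows emitted: 6.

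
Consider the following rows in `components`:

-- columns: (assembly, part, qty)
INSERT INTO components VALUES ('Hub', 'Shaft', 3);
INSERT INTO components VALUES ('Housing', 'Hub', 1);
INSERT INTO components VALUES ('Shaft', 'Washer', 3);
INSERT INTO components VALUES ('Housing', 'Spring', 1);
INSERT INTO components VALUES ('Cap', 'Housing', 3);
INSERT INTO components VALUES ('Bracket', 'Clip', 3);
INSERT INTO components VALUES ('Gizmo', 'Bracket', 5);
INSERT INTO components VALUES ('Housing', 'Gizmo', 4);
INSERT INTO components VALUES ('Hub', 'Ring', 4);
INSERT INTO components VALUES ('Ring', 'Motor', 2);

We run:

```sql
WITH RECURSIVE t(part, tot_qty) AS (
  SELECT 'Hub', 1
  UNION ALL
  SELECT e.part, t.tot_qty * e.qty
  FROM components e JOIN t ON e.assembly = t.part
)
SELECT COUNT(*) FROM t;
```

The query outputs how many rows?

5

Base: (Hub, tot_qty=1).
Iteration 1: components of {Hub} -> Ring = 1*4 = 4, Shaft = 1*3 = 3.
Iteration 2: components of {Ring,Shaft} -> Motor = 4*2 = 8, Washer = 3*3 = 9.
Iteration 3: no further components; recursion stops.
Total rows emitted: 5.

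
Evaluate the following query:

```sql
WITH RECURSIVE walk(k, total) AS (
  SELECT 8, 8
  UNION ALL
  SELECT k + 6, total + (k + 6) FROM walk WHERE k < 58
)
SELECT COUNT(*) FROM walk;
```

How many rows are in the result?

Base: k=8, total=8.
Iteration 1: 8 < 58 holds -> k = 8 + 6 = 14, total = 8 + 14 = 22.
Iteration 2: 14 < 58 holds -> k = 14 + 6 = 20, total = 22 + 20 = 42.
Iteration 3: 20 < 58 holds -> k = 20 + 6 = 26, total = 42 + 26 = 68.
Iteration 4: 26 < 58 holds -> k = 26 + 6 = 32, total = 68 + 32 = 100.
Iteration 5: 32 < 58 holds -> k = 32 + 6 = 38, total = 100 + 38 = 138.
Iteration 6: 38 < 58 holds -> k = 38 + 6 = 44, total = 138 + 44 = 182.
Iteration 7: 44 < 58 holds -> k = 44 + 6 = 50, total = 182 + 50 = 232.
Iteration 8: 50 < 58 holds -> k = 50 + 6 = 56, total = 232 + 56 = 288.
Iteration 9: 56 < 58 holds -> k = 56 + 6 = 62, total = 288 + 62 = 350.
Iteration 10: 62 < 58 fails; recursion stops.
Total rows emitted: 10.

10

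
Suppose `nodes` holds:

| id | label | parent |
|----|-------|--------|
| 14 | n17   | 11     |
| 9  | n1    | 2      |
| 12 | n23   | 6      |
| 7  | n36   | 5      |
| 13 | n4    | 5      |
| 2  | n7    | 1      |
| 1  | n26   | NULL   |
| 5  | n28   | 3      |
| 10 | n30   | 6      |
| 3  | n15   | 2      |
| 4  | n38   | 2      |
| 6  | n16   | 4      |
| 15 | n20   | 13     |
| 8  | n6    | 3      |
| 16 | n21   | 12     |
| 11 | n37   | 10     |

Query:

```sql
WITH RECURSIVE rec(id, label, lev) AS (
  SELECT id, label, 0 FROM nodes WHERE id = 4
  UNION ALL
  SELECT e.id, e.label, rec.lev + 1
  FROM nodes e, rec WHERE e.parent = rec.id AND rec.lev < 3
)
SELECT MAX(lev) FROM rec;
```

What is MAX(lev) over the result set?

Base: id=4 (n38) at lev 0.
Iteration 1: rows with parent in {4} -> n16 (id 6, lev 1).
Iteration 2: rows with parent in {6} -> n30 (id 10, lev 2), n23 (id 12, lev 2).
Iteration 3: rows with parent in {10,12} -> n37 (id 11, lev 3), n21 (id 16, lev 3).
Iteration 4: lev < 3 fails for all current rows; recursion stops.
lev values: 0, 1, 2, 2, 3, 3; the maximum is 3.

3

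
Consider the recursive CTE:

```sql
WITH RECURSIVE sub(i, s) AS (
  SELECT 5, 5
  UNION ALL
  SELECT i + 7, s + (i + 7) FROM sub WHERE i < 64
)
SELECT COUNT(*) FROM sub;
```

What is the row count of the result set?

Base: i=5, s=5.
Iteration 1: 5 < 64 holds -> i = 5 + 7 = 12, s = 5 + 12 = 17.
Iteration 2: 12 < 64 holds -> i = 12 + 7 = 19, s = 17 + 19 = 36.
Iteration 3: 19 < 64 holds -> i = 19 + 7 = 26, s = 36 + 26 = 62.
Iteration 4: 26 < 64 holds -> i = 26 + 7 = 33, s = 62 + 33 = 95.
Iteration 5: 33 < 64 holds -> i = 33 + 7 = 40, s = 95 + 40 = 135.
Iteration 6: 40 < 64 holds -> i = 40 + 7 = 47, s = 135 + 47 = 182.
Iteration 7: 47 < 64 holds -> i = 47 + 7 = 54, s = 182 + 54 = 236.
Iteration 8: 54 < 64 holds -> i = 54 + 7 = 61, s = 236 + 61 = 297.
Iteration 9: 61 < 64 holds -> i = 61 + 7 = 68, s = 297 + 68 = 365.
Iteration 10: 68 < 64 fails; recursion stops.
Total rows emitted: 10.

10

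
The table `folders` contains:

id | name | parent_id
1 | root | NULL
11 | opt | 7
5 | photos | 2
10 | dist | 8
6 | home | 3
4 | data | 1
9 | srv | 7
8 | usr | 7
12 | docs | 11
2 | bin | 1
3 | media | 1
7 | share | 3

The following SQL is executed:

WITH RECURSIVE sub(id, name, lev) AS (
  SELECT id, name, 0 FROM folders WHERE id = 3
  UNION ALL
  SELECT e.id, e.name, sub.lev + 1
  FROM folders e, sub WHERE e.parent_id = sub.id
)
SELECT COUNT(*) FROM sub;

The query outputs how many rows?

8

Base: id=3 (media) at lev 0.
Iteration 1: rows with parent_id in {3} -> home (id 6, lev 1), share (id 7, lev 1).
Iteration 2: rows with parent_id in {6,7} -> usr (id 8, lev 2), srv (id 9, lev 2), opt (id 11, lev 2).
Iteration 3: rows with parent_id in {8,9,11} -> dist (id 10, lev 3), docs (id 12, lev 3).
Iteration 4: no rows with parent_id in {10,12}; recursion stops.
Total rows emitted: 8.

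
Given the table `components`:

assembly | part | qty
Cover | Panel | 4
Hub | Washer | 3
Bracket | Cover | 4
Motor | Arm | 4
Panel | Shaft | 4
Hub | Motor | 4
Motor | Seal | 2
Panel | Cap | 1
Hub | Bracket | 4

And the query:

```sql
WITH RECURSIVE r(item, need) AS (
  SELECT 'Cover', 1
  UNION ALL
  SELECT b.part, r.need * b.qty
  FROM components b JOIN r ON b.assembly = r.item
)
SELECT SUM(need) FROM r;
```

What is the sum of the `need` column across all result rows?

Base: (Cover, need=1).
Iteration 1: components of {Cover} -> Panel = 1*4 = 4.
Iteration 2: components of {Panel} -> Cap = 4*1 = 4, Shaft = 4*4 = 16.
Iteration 3: no further components; recursion stops.
SUM(need) = 1 + 4 + 4 + 16 = 25.

25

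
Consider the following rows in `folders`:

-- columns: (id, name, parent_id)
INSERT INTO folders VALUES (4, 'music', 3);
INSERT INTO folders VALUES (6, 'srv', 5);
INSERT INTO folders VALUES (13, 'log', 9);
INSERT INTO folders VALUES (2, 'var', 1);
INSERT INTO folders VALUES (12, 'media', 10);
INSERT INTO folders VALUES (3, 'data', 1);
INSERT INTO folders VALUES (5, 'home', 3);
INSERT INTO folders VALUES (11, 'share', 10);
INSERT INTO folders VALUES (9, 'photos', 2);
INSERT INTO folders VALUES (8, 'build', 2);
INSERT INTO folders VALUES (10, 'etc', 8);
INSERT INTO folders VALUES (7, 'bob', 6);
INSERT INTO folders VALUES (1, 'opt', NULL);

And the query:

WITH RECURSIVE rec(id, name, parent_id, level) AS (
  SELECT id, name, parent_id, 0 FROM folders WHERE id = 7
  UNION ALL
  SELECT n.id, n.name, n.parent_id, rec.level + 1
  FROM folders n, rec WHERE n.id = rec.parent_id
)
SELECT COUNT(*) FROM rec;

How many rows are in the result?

5

Base: id=7 (bob), parent_id=6, level 0.
Iteration 1: join on id=6 -> srv (id 6, parent_id=5, level 1).
Iteration 2: join on id=5 -> home (id 5, parent_id=3, level 2).
Iteration 3: join on id=3 -> data (id 3, parent_id=1, level 3).
Iteration 4: join on id=1 -> opt (id 1, parent_id=NULL, level 4).
Iteration 5: parent_id is NULL; no match; recursion stops.
Total rows emitted: 5.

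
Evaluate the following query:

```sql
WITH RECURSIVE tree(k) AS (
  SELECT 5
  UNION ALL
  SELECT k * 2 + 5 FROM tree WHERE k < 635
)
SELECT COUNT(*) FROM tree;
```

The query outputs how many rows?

Base: k=5.
Iteration 1: 5 < 635 holds -> k = 5 * 2 + 5 = 15.
Iteration 2: 15 < 635 holds -> k = 15 * 2 + 5 = 35.
Iteration 3: 35 < 635 holds -> k = 35 * 2 + 5 = 75.
Iteration 4: 75 < 635 holds -> k = 75 * 2 + 5 = 155.
Iteration 5: 155 < 635 holds -> k = 155 * 2 + 5 = 315.
Iteration 6: 315 < 635 holds -> k = 315 * 2 + 5 = 635.
Iteration 7: 635 < 635 fails; recursion stops.
Total rows emitted: 7.

7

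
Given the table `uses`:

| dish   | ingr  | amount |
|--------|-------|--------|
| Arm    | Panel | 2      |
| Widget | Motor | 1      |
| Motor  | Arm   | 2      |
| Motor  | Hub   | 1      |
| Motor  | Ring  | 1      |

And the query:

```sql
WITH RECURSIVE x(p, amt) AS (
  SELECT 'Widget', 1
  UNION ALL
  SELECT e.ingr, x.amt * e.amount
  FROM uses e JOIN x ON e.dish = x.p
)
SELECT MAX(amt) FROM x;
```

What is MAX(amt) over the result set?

Base: (Widget, amt=1).
Iteration 1: components of {Widget} -> Motor = 1*1 = 1.
Iteration 2: components of {Motor} -> Arm = 1*2 = 2, Hub = 1*1 = 1, Ring = 1*1 = 1.
Iteration 3: components of {Arm,Hub,Ring} -> Panel = 2*2 = 4.
Iteration 4: no further components; recursion stops.
amt values: 1, 1, 1, 1, 2, 4; the maximum is 4.

4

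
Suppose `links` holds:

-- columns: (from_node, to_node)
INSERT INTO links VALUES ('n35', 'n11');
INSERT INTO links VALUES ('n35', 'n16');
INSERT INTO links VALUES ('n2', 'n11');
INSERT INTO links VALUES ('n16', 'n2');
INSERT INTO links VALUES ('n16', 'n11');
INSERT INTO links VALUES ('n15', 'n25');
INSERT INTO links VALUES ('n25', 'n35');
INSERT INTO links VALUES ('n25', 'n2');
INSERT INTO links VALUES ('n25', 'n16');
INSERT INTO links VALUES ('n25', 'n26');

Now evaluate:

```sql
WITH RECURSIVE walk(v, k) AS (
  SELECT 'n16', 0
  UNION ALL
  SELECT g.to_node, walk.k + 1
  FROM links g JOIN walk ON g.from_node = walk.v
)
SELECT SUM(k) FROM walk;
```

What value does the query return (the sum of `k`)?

Base: (n16, k=0).
Iteration 1: edges from {n16} -> (n11, k=1), (n2, k=1).
Iteration 2: edges from {n11,n2} -> (n11, k=2).
Iteration 3: no outgoing edges from {n11}; recursion stops.
SUM(k) = 0 + 1 + 1 + 2 = 4.

4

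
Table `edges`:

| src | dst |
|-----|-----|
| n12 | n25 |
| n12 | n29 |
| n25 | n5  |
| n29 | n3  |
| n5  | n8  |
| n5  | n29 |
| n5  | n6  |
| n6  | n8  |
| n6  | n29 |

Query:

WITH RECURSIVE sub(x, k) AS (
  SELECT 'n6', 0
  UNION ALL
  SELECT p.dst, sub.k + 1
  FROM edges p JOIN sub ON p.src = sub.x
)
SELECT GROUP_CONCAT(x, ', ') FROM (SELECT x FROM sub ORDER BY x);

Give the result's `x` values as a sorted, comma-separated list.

Base: (n6, k=0).
Iteration 1: edges from {n6} -> (n29, k=1), (n8, k=1).
Iteration 2: edges from {n29,n8} -> (n3, k=2).
Iteration 3: no outgoing edges from {n3}; recursion stops.

n29, n3, n6, n8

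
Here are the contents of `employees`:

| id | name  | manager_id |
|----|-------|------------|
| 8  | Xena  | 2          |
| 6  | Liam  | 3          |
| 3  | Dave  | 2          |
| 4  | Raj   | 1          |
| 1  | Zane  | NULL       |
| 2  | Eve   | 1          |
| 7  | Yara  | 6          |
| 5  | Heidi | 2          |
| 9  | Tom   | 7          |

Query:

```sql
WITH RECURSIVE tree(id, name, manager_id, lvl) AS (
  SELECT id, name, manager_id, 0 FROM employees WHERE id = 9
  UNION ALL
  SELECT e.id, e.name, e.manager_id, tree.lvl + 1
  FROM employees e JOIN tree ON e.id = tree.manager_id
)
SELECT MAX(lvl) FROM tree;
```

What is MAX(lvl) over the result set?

Base: id=9 (Tom), manager_id=7, lvl 0.
Iteration 1: join on id=7 -> Yara (id 7, manager_id=6, lvl 1).
Iteration 2: join on id=6 -> Liam (id 6, manager_id=3, lvl 2).
Iteration 3: join on id=3 -> Dave (id 3, manager_id=2, lvl 3).
Iteration 4: join on id=2 -> Eve (id 2, manager_id=1, lvl 4).
Iteration 5: join on id=1 -> Zane (id 1, manager_id=NULL, lvl 5).
Iteration 6: manager_id is NULL; no match; recursion stops.
lvl values: 0, 1, 2, 3, 4, 5; the maximum is 5.

5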